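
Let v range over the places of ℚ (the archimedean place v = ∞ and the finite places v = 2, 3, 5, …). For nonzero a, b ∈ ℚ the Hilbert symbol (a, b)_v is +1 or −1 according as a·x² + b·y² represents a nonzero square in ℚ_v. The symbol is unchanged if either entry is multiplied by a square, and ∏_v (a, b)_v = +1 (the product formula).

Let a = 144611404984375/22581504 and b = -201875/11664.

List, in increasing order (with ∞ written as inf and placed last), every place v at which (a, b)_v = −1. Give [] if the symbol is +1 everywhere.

[7, 17, 19, 23]

Mod squares: a ≡ 88711, b ≡ -323. Check v ∈ {∞, 2, 3, 5, 7, 11, 17, 19, 23, 29}.
v=23: a=23^1·(≡3), b=23^0·(≡14) mod 23; (3|23)=+1, (14|23)=-1; (−1)^{1·0·11}·(+1)^0·(-1)^1 = -1.
v=2: v_2(a)=-8, v_2(b)=-4; units ≡ 7, 5 (mod 8); ε·ε+αω+βω = 1·0+-8·1+-4·0 ≡ 0  ⇒  (a,b)_2 = +1.
v=17: a=17^2·(≡7), b=17^1·(≡4) mod 17; (7|17)=-1, (4|17)=+1; (−1)^{2·1·8}·(-1)^1·(+1)^2 = -1.
v=3: a=3^-6·(≡1), b=3^-6·(≡1) mod 3; (1|3)=+1, (1|3)=+1; (−1)^{-6·-6·1}·(+1)^-6·(+1)^-6 = +1.
v=7: a=7^1·(≡3), b=7^0·(≡6) mod 7; (3|7)=-1, (6|7)=-1; (−1)^{1·0·3}·(-1)^0·(-1)^1 = -1.
v=11: a=11^-2·(≡6), b=11^0·(≡2) mod 11; (6|11)=-1, (2|11)=-1; (−1)^{-2·0·5}·(-1)^0·(-1)^-2 = +1.
v=5: a=5^6·(≡1), b=5^4·(≡3) mod 5; (1|5)=+1, (3|5)=-1; (−1)^{6·4·2}·(+1)^4·(-1)^6 = +1.
v=19: a=19^3·(≡3), b=19^1·(≡2) mod 19; (3|19)=-1, (2|19)=-1; (−1)^{3·1·9}·(-1)^1·(-1)^3 = -1.
v=29: a=29^1·(≡3), b=29^0·(≡28) mod 29; (3|29)=-1, (28|29)=+1; (−1)^{1·0·14}·(-1)^0·(+1)^1 = +1.
v=∞: 88711 > 0 and -323 < 0  ⇒  (a,b)_∞ = +1.
(88711, -323 / ℚ) ramifies at {7, 17, 19, 23}: a division algebra.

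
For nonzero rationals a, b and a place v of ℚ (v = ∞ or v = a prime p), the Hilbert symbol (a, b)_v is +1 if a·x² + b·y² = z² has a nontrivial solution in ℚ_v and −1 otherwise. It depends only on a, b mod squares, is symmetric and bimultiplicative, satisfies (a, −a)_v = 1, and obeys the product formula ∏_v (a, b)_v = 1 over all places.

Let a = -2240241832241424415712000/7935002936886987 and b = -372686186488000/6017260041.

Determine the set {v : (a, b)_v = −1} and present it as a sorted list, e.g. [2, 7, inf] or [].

(a, b) ≡ (-465, -16555) mod (ℚ^×)²; places V = {2, 3, 5, 7, 11, 13, 17, 31, 43, ∞}.
(a,b)_5: α=3, u≡2; β=3, v≡1 (mod 5); (2|5)=-1, (1|5)=+1; sign (−1)^0·-1^3·+1^3 = -1.
(a,b)_7: α=2, u≡4; β=1, v≡2 (mod 7); (4|7)=+1, (2|7)=+1; sign (−1)^0·+1^1·+1^2 = +1.
(a,b)_17: α=-4, u≡3; β=-2, v≡11 (mod 17); (3|17)=-1, (11|17)=-1; sign (−1)^0·-1^-2·-1^-4 = +1.
(a,b)_31: α=3, u≡20; β=2, v≡22 (mod 31); (20|31)=+1, (22|31)=-1; sign (−1)^0·+1^2·-1^3 = -1.
(a,b)_13: α=-6, u≡1; β=-4, v≡6 (mod 13); (1|13)=+1, (6|13)=-1; sign (−1)^0·+1^-4·-1^-6 = +1.
(a,b)_2: α=8, β=6; u≡7, v≡5 (mod 8); ε(u)ε(v)=1·0, αω(v)=8·1, βω(u)=6·0; sum ≡ 0  ⇒  +1.
(a,b)_∞: sgn(-465)=−, sgn(-16555)=−, so -1.
(a,b)_3: α=-9, u≡1; β=-6, v≡2 (mod 3); (1|3)=+1, (2|3)=-1; sign (−1)^0·+1^-6·-1^-9 = -1.
(a,b)_43: α=2, u≡30; β=1, v≡37 (mod 43); (30|43)=-1, (37|43)=-1; sign (−1)^0·-1^1·-1^2 = -1.
(a,b)_11: α=10, u≡8; β=5, v≡7 (mod 11); (8|11)=-1, (7|11)=-1; sign (−1)^0·-1^5·-1^10 = -1.
Ram(-465, -16555) = {3, 5, 11, 31, 43, ∞}; no ℚ_3-point on the conic.

[3, 5, 11, 31, 43, inf]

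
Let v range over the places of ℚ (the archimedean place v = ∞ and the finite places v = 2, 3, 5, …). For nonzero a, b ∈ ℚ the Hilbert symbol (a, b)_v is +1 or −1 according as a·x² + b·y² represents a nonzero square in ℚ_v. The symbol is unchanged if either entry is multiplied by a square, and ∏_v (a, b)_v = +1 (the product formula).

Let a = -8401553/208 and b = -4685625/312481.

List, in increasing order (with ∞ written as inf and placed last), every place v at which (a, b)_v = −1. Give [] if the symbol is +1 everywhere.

Mod squares: a ≡ -221, b ≡ -17. Check v ∈ {∞, 2, 3, 5, 7, 13, 17, 19, 37, 43}.
v=3: a=3^0·(≡1), b=3^2·(≡1) mod 3; (1|3)=+1, (1|3)=+1; (−1)^{0·2·1}·(+1)^2·(+1)^0 = +1.
v=37: a=37^2·(≡34), b=37^0·(≡15) mod 37; (34|37)=+1, (15|37)=-1; (−1)^{2·0·18}·(+1)^0·(-1)^2 = +1.
v=5: a=5^0·(≡4), b=5^4·(≡3) mod 5; (4|5)=+1, (3|5)=-1; (−1)^{0·4·2}·(+1)^4·(-1)^0 = +1.
v=13: a=13^-1·(≡3), b=13^-2·(≡10) mod 13; (3|13)=+1, (10|13)=+1; (−1)^{-1·-2·6}·(+1)^-2·(+1)^-1 = +1.
v=2: v_2(a)=-4, v_2(b)=0; units ≡ 3, 7 (mod 8); ε·ε+αω+βω = 1·1+-4·0+0·1 ≡ 1  ⇒  (a,b)_2 = -1.
v=19: a=19^2·(≡17), b=19^0·(≡14) mod 19; (17|19)=+1, (14|19)=-1; (−1)^{2·0·9}·(+1)^0·(-1)^2 = +1.
v=17: a=17^1·(≡8), b=17^1·(≡16) mod 17; (8|17)=+1, (16|17)=+1; (−1)^{1·1·8}·(+1)^1·(+1)^1 = +1.
v=7: a=7^0·(≡3), b=7^2·(≡2) mod 7; (3|7)=-1, (2|7)=+1; (−1)^{0·2·3}·(-1)^2·(+1)^0 = +1.
v=∞: -221 < 0 and -17 < 0  ⇒  (a,b)_∞ = -1.
v=43: a=43^0·(≡12), b=43^-2·(≡29) mod 43; (12|43)=-1, (29|43)=-1; (−1)^{0·-2·21}·(-1)^-2·(-1)^0 = +1.
|Ram(-221, -17)| = 2, even; anisotropic at {2, ∞}.

[2, inf]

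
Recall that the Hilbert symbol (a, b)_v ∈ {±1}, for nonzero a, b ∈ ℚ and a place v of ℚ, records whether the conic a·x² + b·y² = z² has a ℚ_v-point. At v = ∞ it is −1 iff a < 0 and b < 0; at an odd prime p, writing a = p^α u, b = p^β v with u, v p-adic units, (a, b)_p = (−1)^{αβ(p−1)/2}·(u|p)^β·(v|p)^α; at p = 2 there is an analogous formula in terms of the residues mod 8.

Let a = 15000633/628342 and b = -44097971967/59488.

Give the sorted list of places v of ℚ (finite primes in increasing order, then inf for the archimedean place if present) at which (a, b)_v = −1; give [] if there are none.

Mod squares: a ≡ 1254, b ≡ -33177914. Check v ∈ {∞, 2, 3, 7, 11, 13, 17, 19, 23, 29}.
v=3: a=3^7·(≡1), b=3^4·(≡1) mod 3; (1|3)=+1, (1|3)=+1; (−1)^{7·4·1}·(+1)^4·(+1)^7 = +1.
v=29: a=29^0·(≡23), b=29^1·(≡23) mod 29; (23|29)=+1, (23|29)=+1; (−1)^{0·1·14}·(+1)^1·(+1)^0 = +1.
v=23: a=23^0·(≡2), b=23^1·(≡17) mod 23; (2|23)=+1, (17|23)=-1; (−1)^{0·1·11}·(+1)^1·(-1)^0 = +1.
v=19: a=19^3·(≡16), b=19^3·(≡12) mod 19; (16|19)=+1, (12|19)=-1; (−1)^{3·3·9}·(+1)^3·(-1)^3 = +1.
v=2: v_2(a)=-1, v_2(b)=-5; units ≡ 3, 3 (mod 8); ε·ε+αω+βω = 1·1+-1·1+-5·1 ≡ 1  ⇒  (a,b)_2 = -1.
v=7: a=7^0·(≡4), b=7^1·(≡5) mod 7; (4|7)=+1, (5|7)=-1; (−1)^{0·1·3}·(+1)^1·(-1)^0 = +1.
v=17: a=17^0·(≡4), b=17^1·(≡16) mod 17; (4|17)=+1, (16|17)=+1; (−1)^{0·1·8}·(+1)^1·(+1)^0 = +1.
v=11: a=11^-1·(≡1), b=11^-1·(≡4) mod 11; (1|11)=+1, (4|11)=+1; (−1)^{-1·-1·5}·(+1)^-1·(+1)^-1 = -1.
v=13: a=13^-4·(≡7), b=13^-2·(≡3) mod 13; (7|13)=-1, (3|13)=+1; (−1)^{-4·-2·6}·(-1)^-2·(+1)^-4 = +1.
v=∞: 1254 > 0 and -33177914 < 0  ⇒  (a,b)_∞ = +1.
(1254, -33177914 / ℚ) ramifies at {2, 11}: a division algebra.

[2, 11]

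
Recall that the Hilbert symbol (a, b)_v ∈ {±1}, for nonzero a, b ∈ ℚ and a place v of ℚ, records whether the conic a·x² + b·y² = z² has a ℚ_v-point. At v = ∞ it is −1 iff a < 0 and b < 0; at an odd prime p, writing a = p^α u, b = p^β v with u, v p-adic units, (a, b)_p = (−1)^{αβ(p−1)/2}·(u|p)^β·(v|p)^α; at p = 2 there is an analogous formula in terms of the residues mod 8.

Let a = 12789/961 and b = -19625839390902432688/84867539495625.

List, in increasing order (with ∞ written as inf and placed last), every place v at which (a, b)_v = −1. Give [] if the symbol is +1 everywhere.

Mod squares: a ≡ 29, b ≡ -70499. Check v ∈ {∞, 2, 3, 5, 7, 11, 13, 17, 19, 29, 31}.
v=3: a=3^2·(≡2), b=3^-2·(≡1) mod 3; (2|3)=-1, (1|3)=+1; (−1)^{2·-2·1}·(-1)^-2·(+1)^2 = +1.
v=2: v_2(a)=0, v_2(b)=4; units ≡ 5, 5 (mod 8); ε·ε+αω+βω = 0·0+0·1+4·1 ≡ 0  ⇒  (a,b)_2 = +1.
v=19: a=19^0·(≡14), b=19^2·(≡8) mod 19; (14|19)=-1, (8|19)=-1; (−1)^{0·2·9}·(-1)^2·(-1)^0 = +1.
v=11: a=11^0·(≡10), b=11^1·(≡3) mod 11; (10|11)=-1, (3|11)=+1; (−1)^{0·1·5}·(-1)^1·(+1)^0 = -1.
v=17: a=17^0·(≡10), b=17^-1·(≡9) mod 17; (10|17)=-1, (9|17)=+1; (−1)^{0·-1·8}·(-1)^-1·(+1)^0 = -1.
v=∞: 29 > 0 and -70499 < 0  ⇒  (a,b)_∞ = +1.
v=31: a=31^-2·(≡17), b=31^-6·(≡17) mod 31; (17|31)=-1, (17|31)=-1; (−1)^{-2·-6·15}·(-1)^-6·(-1)^-2 = +1.
v=7: a=7^2·(≡1), b=7^8·(≡5) mod 7; (1|7)=+1, (5|7)=-1; (−1)^{2·8·3}·(+1)^8·(-1)^2 = +1.
v=5: a=5^0·(≡4), b=5^-4·(≡4) mod 5; (4|5)=+1, (4|5)=+1; (−1)^{0·-4·2}·(+1)^-4·(+1)^0 = +1.
v=13: a=13^0·(≡3), b=13^3·(≡8) mod 13; (3|13)=+1, (8|13)=-1; (−1)^{0·3·6}·(+1)^3·(-1)^0 = +1.
v=29: a=29^1·(≡16), b=29^3·(≡4) mod 29; (16|29)=+1, (4|29)=+1; (−1)^{1·3·14}·(+1)^3·(+1)^1 = +1.
|Ram(29, -70499)| = 2, even; anisotropic at {11, 17}.

[11, 17]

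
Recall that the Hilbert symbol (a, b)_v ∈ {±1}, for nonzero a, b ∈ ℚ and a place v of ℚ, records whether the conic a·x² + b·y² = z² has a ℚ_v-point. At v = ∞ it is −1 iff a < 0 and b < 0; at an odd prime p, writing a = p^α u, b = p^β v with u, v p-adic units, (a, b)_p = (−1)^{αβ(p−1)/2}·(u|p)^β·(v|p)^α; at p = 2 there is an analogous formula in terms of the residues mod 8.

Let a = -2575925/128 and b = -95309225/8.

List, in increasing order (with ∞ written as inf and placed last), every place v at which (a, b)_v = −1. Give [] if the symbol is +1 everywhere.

[11, 17, 29, inf]

Mod squares: a ≡ -206074, b ≡ -7624738. Check v ∈ {∞, 2, 5, 11, 17, 19, 29, 37}.
v=11: a=11^1·(≡10), b=11^1·(≡2) mod 11; (10|11)=-1, (2|11)=-1; (−1)^{1·1·5}·(-1)^1·(-1)^1 = -1.
v=29: a=29^1·(≡5), b=29^1·(≡2) mod 29; (5|29)=+1, (2|29)=-1; (−1)^{1·1·14}·(+1)^1·(-1)^1 = -1.
v=17: a=17^1·(≡9), b=17^1·(≡7) mod 17; (9|17)=+1, (7|17)=-1; (−1)^{1·1·8}·(+1)^1·(-1)^1 = -1.
v=2: v_2(a)=-7, v_2(b)=-3; units ≡ 3, 7 (mod 8); ε·ε+αω+βω = 1·1+-7·0+-3·1 ≡ 0  ⇒  (a,b)_2 = +1.
v=∞: -206074 < 0 and -7624738 < 0  ⇒  (a,b)_∞ = -1.
v=5: a=5^2·(≡1), b=5^2·(≡2) mod 5; (1|5)=+1, (2|5)=-1; (−1)^{2·2·2}·(+1)^2·(-1)^2 = +1.
v=37: a=37^0·(≡27), b=37^1·(≡25) mod 37; (27|37)=+1, (25|37)=+1; (−1)^{0·1·18}·(+1)^1·(+1)^0 = +1.
v=19: a=19^1·(≡2), b=19^1·(≡6) mod 19; (2|19)=-1, (6|19)=+1; (−1)^{1·1·9}·(-1)^1·(+1)^1 = +1.
Ram(-206074, -7624738) = {11, 17, 29, ∞}; no ℚ_11-point on the conic.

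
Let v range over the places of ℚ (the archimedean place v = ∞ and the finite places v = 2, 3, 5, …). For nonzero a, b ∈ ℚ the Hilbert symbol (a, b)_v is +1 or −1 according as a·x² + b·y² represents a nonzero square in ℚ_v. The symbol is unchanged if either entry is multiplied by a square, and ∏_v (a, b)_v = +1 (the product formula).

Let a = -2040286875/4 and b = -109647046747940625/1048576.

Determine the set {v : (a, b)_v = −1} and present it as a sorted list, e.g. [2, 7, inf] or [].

[3, inf]

Mod squares: a ≡ -51, b ≡ -21505. Check v ∈ {∞, 2, 3, 5, 7, 11, 17, 23}.
v=3: a=3^1·(≡1), b=3^2·(≡2) mod 3; (1|3)=+1, (2|3)=-1; (−1)^{1·2·1}·(+1)^2·(-1)^1 = -1.
v=5: a=5^4·(≡4), b=5^5·(≡4) mod 5; (4|5)=+1, (4|5)=+1; (−1)^{4·5·2}·(+1)^5·(+1)^4 = +1.
v=23: a=23^2·(≡16), b=23^3·(≡8) mod 23; (16|23)=+1, (8|23)=+1; (−1)^{2·3·11}·(+1)^3·(+1)^2 = +1.
v=11: a=11^2·(≡9), b=11^3·(≡4) mod 11; (9|11)=+1, (4|11)=+1; (−1)^{2·3·5}·(+1)^3·(+1)^2 = +1.
v=17: a=17^1·(≡12), b=17^3·(≡10) mod 17; (12|17)=-1, (10|17)=-1; (−1)^{1·3·8}·(-1)^3·(-1)^1 = +1.
v=2: v_2(a)=-2, v_2(b)=-20; units ≡ 5, 7 (mod 8); ε·ε+αω+βω = 0·1+-2·0+-20·1 ≡ 0  ⇒  (a,b)_2 = +1.
v=7: a=7^0·(≡6), b=7^2·(≡5) mod 7; (6|7)=-1, (5|7)=-1; (−1)^{0·2·3}·(-1)^2·(-1)^0 = +1.
v=∞: -51 < 0 and -21505 < 0  ⇒  (a,b)_∞ = -1.
|Ram(-51, -21505)| = 2, even; anisotropic at {3, ∞}.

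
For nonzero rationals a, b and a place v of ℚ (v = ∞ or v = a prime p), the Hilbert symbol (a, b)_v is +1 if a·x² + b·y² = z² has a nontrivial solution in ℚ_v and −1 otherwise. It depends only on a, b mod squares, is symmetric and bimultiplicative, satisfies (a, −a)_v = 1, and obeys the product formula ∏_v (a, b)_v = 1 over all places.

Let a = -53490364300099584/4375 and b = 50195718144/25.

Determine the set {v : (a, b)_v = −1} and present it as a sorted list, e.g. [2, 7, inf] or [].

(a, b) ≡ (-322, 286) mod (ℚ^×)²; places V = {2, 3, 5, 7, 11, 13, 23, ∞}.
(a,b)_7: α=-1, u≡5; β=0, v≡3 (mod 7); (5|7)=-1, (3|7)=-1; sign (−1)^0·-1^0·-1^-1 = -1.
(a,b)_11: α=2, u≡8; β=1, v≡3 (mod 11); (8|11)=-1, (3|11)=+1; sign (−1)^0·-1^1·+1^2 = -1.
(a,b)_3: α=8, u≡2; β=4, v≡1 (mod 3); (2|3)=-1, (1|3)=+1; sign (−1)^0·-1^4·+1^8 = +1.
(a,b)_23: α=3, u≡3; β=2, v≡5 (mod 23); (3|23)=+1, (5|23)=-1; sign (−1)^0·+1^2·-1^3 = -1.
(a,b)_13: α=2, u≡4; β=1, v≡4 (mod 13); (4|13)=+1, (4|13)=+1; sign (−1)^0·+1^1·+1^2 = +1.
(a,b)_5: α=-4, u≡3; β=-2, v≡4 (mod 5); (3|5)=-1, (4|5)=+1; sign (−1)^0·-1^-2·+1^-4 = +1.
(a,b)_2: α=15, β=13; u≡7, v≡7 (mod 8); ε(u)ε(v)=1·1, αω(v)=15·0, βω(u)=13·0; sum ≡ 1  ⇒  -1.
(a,b)_∞: sgn(-322)=−, sgn(286)=+, so +1.
Ram(-322, 286) = {2, 7, 11, 23}; no ℚ_2-point on the conic.

[2, 7, 11, 23]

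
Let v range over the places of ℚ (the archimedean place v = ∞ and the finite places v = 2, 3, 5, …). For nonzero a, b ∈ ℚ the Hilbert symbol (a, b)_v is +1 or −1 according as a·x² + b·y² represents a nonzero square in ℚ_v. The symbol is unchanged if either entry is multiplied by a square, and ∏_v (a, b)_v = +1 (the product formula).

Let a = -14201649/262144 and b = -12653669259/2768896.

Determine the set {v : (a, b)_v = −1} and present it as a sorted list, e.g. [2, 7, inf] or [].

Mod squares: a ≡ -161, b ≡ -1771. Check v ∈ {∞, 2, 3, 7, 11, 13, 23}.
v=2: v_2(a)=-18, v_2(b)=-14; units ≡ 7, 5 (mod 8); ε·ε+αω+βω = 1·0+-18·1+-14·0 ≡ 0  ⇒  (a,b)_2 = +1.
v=23: a=23^1·(≡12), b=23^1·(≡17) mod 23; (12|23)=+1, (17|23)=-1; (−1)^{1·1·11}·(+1)^1·(-1)^1 = +1.
v=3: a=3^6·(≡1), b=3^10·(≡2) mod 3; (1|3)=+1, (2|3)=-1; (−1)^{6·10·1}·(+1)^10·(-1)^6 = +1.
v=11: a=11^2·(≡4), b=11^3·(≡9) mod 11; (4|11)=+1, (9|11)=+1; (−1)^{2·3·5}·(+1)^3·(+1)^2 = +1.
v=∞: -161 < 0 and -1771 < 0  ⇒  (a,b)_∞ = -1.
v=13: a=13^0·(≡7), b=13^-2·(≡4) mod 13; (7|13)=-1, (4|13)=+1; (−1)^{0·-2·6}·(-1)^-2·(+1)^0 = +1.
v=7: a=7^1·(≡3), b=7^1·(≡5) mod 7; (3|7)=-1, (5|7)=-1; (−1)^{1·1·3}·(-1)^1·(-1)^1 = -1.
(-161, -1771 / ℚ) ramifies at {7, ∞}: a division algebra.

[7, inf]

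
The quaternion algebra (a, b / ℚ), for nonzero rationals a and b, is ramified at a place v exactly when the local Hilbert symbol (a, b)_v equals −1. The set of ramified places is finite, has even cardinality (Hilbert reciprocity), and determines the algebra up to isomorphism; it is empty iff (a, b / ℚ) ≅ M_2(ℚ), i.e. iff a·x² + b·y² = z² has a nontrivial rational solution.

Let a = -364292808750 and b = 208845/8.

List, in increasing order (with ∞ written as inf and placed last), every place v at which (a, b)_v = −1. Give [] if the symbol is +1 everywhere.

Mod squares: a ≡ -1326, b ≡ 46410. Check v ∈ {∞, 2, 3, 5, 7, 13, 17}.
v=7: a=7^0·(≡4), b=7^1·(≡1) mod 7; (4|7)=+1, (1|7)=+1; (−1)^{0·1·3}·(+1)^1·(+1)^0 = +1.
v=5: a=5^4·(≡1), b=5^1·(≡3) mod 5; (1|5)=+1, (3|5)=-1; (−1)^{4·1·2}·(+1)^1·(-1)^4 = +1.
v=3: a=3^3·(≡2), b=3^3·(≡2) mod 3; (2|3)=-1, (2|3)=-1; (−1)^{3·3·1}·(-1)^3·(-1)^3 = -1.
v=∞: -1326 < 0 and 46410 > 0  ⇒  (a,b)_∞ = +1.
v=13: a=13^3·(≡2), b=13^1·(≡11) mod 13; (2|13)=-1, (11|13)=-1; (−1)^{3·1·6}·(-1)^1·(-1)^3 = +1.
v=2: v_2(a)=1, v_2(b)=-3; units ≡ 1, 5 (mod 8); ε·ε+αω+βω = 0·0+1·1+-3·0 ≡ 1  ⇒  (a,b)_2 = -1.
v=17: a=17^3·(≡14), b=17^1·(≡12) mod 17; (14|17)=-1, (12|17)=-1; (−1)^{3·1·8}·(-1)^1·(-1)^3 = +1.
Ram(-1326, 46410) = {2, 3}; no ℚ_2-point on the conic.

[2, 3]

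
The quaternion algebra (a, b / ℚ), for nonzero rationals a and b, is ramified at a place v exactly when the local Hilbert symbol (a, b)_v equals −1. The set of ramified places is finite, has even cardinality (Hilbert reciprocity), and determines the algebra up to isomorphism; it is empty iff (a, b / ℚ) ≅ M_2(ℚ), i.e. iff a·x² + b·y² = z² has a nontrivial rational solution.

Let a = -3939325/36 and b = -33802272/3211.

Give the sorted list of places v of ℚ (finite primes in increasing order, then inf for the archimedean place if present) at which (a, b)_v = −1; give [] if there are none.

(a, b) ≡ (-157573, -6118) mod (ℚ^×)²; places V = {2, 3, 5, 7, 13, 17, 19, 23, 31, ∞}.
(a,b)_19: α=0, u≡18; β=-1, v≡9 (mod 19); (18|19)=-1, (9|19)=+1; sign (−1)^0·-1^-1·+1^0 = -1.
(a,b)_5: α=2, u≡2; β=0, v≡3 (mod 5); (2|5)=-1, (3|5)=-1; sign (−1)^0·-1^0·-1^2 = +1.
(a,b)_3: α=-2, u≡2; β=8, v≡2 (mod 3); (2|3)=-1, (2|3)=-1; sign (−1)^0·-1^8·-1^-2 = +1.
(a,b)_31: α=1, u≡5; β=0, v≡14 (mod 31); (5|31)=+1, (14|31)=+1; sign (−1)^0·+1^0·+1^1 = +1.
(a,b)_17: α=1, u≡1; β=0, v≡8 (mod 17); (1|17)=+1, (8|17)=+1; sign (−1)^0·+1^0·+1^1 = +1.
(a,b)_2: α=-2, β=5; u≡3, v≡5 (mod 8); ε(u)ε(v)=1·0, αω(v)=-2·1, βω(u)=5·1; sum ≡ 1  ⇒  -1.
(a,b)_∞: sgn(-157573)=−, sgn(-6118)=−, so -1.
(a,b)_13: α=1, u≡7; β=-2, v≡7 (mod 13); (7|13)=-1, (7|13)=-1; sign (−1)^0·-1^-2·-1^1 = -1.
(a,b)_23: α=1, u≡4; β=1, v≡19 (mod 23); (4|23)=+1, (19|23)=-1; sign (−1)^1·+1^1·-1^1 = +1.
(a,b)_7: α=0, u≡2; β=1, v≡1 (mod 7); (2|7)=+1, (1|7)=+1; sign (−1)^0·+1^1·+1^0 = +1.
|Ram(-157573, -6118)| = 4, even; anisotropic at {2, 13, 19, ∞}.

[2, 13, 19, inf]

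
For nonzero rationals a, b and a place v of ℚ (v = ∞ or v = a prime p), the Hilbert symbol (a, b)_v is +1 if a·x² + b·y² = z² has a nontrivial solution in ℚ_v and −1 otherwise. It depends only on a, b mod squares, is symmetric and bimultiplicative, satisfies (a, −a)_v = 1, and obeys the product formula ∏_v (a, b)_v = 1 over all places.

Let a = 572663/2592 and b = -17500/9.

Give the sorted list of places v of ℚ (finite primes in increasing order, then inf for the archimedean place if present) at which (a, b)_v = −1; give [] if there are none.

(a, b) ≡ (23374, -7) mod (ℚ^×)²; places V = {2, 3, 5, 7, 13, 29, 31, ∞}.
(a,b)_29: α=1, u≡13; β=0, v≡5 (mod 29); (13|29)=+1, (5|29)=+1; sign (−1)^0·+1^0·+1^1 = +1.
(a,b)_31: α=1, u≡8; β=0, v≡12 (mod 31); (8|31)=+1, (12|31)=-1; sign (−1)^0·+1^0·-1^1 = -1.
(a,b)_2: α=-5, β=2; u≡7, v≡1 (mod 8); ε(u)ε(v)=1·0, αω(v)=-5·0, βω(u)=2·0; sum ≡ 0  ⇒  +1.
(a,b)_13: α=1, u≡4; β=0, v≡7 (mod 13); (4|13)=+1, (7|13)=-1; sign (−1)^0·+1^0·-1^1 = -1.
(a,b)_7: α=2, u≡2; β=1, v≡3 (mod 7); (2|7)=+1, (3|7)=-1; sign (−1)^0·+1^1·-1^2 = +1.
(a,b)_∞: sgn(23374)=+, sgn(-7)=−, so +1.
(a,b)_3: α=-4, u≡1; β=-2, v≡2 (mod 3); (1|3)=+1, (2|3)=-1; sign (−1)^0·+1^-2·-1^-4 = +1.
(a,b)_5: α=0, u≡4; β=4, v≡3 (mod 5); (4|5)=+1, (3|5)=-1; sign (−1)^0·+1^4·-1^0 = +1.
Ram(23374, -7) = {13, 31}; no ℚ_13-point on the conic.

[13, 31]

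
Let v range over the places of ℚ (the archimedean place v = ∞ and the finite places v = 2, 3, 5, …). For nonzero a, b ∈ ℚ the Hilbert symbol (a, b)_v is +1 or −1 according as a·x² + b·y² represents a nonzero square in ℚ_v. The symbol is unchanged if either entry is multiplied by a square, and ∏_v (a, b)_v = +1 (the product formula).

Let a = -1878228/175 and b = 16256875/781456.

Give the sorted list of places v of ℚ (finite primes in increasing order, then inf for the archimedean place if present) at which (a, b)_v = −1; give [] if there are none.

(a, b) ≡ (-40579, 19) mod (ℚ^×)²; places V = {2, 3, 5, 7, 11, 13, 17, 19, 31, 37, ∞}.
(a,b)_2: α=2, β=-4; u≡5, v≡3 (mod 8); ε(u)ε(v)=0·1, αω(v)=2·1, βω(u)=-4·1; sum ≡ 0  ⇒  +1.
(a,b)_17: α=1, u≡10; β=-2, v≡13 (mod 17); (10|17)=-1, (13|17)=+1; sign (−1)^0·-1^-2·+1^1 = +1.
(a,b)_3: α=4, u≡2; β=0, v≡1 (mod 3); (2|3)=-1, (1|3)=+1; sign (−1)^0·-1^0·+1^4 = +1.
(a,b)_31: α=1, u≡21; β=0, v≡9 (mod 31); (21|31)=-1, (9|31)=+1; sign (−1)^0·-1^0·+1^1 = +1.
(a,b)_11: α=1, u≡6; β=0, v≡6 (mod 11); (6|11)=-1, (6|11)=-1; sign (−1)^0·-1^0·-1^1 = -1.
(a,b)_5: α=-2, u≡1; β=4, v≡1 (mod 5); (1|5)=+1, (1|5)=+1; sign (−1)^0·+1^4·+1^-2 = +1.
(a,b)_37: α=0, u≡33; β=2, v≡23 (mod 37); (33|37)=+1, (23|37)=-1; sign (−1)^0·+1^2·-1^0 = +1.
(a,b)_7: α=-1, u≡3; β=0, v≡3 (mod 7); (3|7)=-1, (3|7)=-1; sign (−1)^0·-1^0·-1^-1 = -1.
(a,b)_∞: sgn(-40579)=−, sgn(19)=+, so +1.
(a,b)_13: α=0, u≡2; β=-2, v≡7 (mod 13); (2|13)=-1, (7|13)=-1; sign (−1)^0·-1^-2·-1^0 = +1.
(a,b)_19: α=0, u≡9; β=1, v≡11 (mod 19); (9|19)=+1, (11|19)=+1; sign (−1)^0·+1^1·+1^0 = +1.
|Ram(-40579, 19)| = 2, even; anisotropic at {7, 11}.

[7, 11]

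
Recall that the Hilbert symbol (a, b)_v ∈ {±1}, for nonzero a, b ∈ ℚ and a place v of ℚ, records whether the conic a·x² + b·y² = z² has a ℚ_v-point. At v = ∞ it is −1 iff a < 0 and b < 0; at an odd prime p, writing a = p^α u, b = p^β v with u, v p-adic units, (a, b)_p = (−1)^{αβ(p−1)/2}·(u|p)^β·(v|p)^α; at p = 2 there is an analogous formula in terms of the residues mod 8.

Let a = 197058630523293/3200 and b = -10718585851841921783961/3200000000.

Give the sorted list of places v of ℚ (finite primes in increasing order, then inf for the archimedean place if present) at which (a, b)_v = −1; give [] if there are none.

Mod squares: a ≡ 874, b ≡ -180642. Check v ∈ {∞, 2, 3, 5, 7, 11, 17, 19, 23}.
v=7: a=7^2·(≡6), b=7^3·(≡5) mod 7; (6|7)=-1, (5|7)=-1; (−1)^{2·3·3}·(-1)^3·(-1)^2 = -1.
v=17: a=17^2·(≡11), b=17^3·(≡13) mod 17; (11|17)=-1, (13|17)=+1; (−1)^{2·3·8}·(-1)^3·(+1)^2 = -1.
v=23: a=23^1·(≡7), b=23^1·(≡12) mod 23; (7|23)=-1, (12|23)=+1; (−1)^{1·1·11}·(-1)^1·(+1)^1 = +1.
v=5: a=5^-2·(≡1), b=5^-8·(≡2) mod 5; (1|5)=+1, (2|5)=-1; (−1)^{-2·-8·2}·(+1)^-8·(-1)^-2 = +1.
v=11: a=11^2·(≡5), b=11^3·(≡5) mod 11; (5|11)=+1, (5|11)=+1; (−1)^{2·3·5}·(+1)^3·(+1)^2 = +1.
v=2: v_2(a)=-7, v_2(b)=-13; units ≡ 5, 7 (mod 8); ε·ε+αω+βω = 0·1+-7·0+-13·1 ≡ 1  ⇒  (a,b)_2 = -1.
v=3: a=3^6·(≡1), b=3^13·(≡2) mod 3; (1|3)=+1, (2|3)=-1; (−1)^{6·13·1}·(+1)^13·(-1)^6 = +1.
v=19: a=19^3·(≡14), b=19^4·(≡12) mod 19; (14|19)=-1, (12|19)=-1; (−1)^{3·4·9}·(-1)^4·(-1)^3 = -1.
v=∞: 874 > 0 and -180642 < 0  ⇒  (a,b)_∞ = +1.
(874, -180642 / ℚ) ramifies at {2, 7, 17, 19}: a division algebra.

[2, 7, 17, 19]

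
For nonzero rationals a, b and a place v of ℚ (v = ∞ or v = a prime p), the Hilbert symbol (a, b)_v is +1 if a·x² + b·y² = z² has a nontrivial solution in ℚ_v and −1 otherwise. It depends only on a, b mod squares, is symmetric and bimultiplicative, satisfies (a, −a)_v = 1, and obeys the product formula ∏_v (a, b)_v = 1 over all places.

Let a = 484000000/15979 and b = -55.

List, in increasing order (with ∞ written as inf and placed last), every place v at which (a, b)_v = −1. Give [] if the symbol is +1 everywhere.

Mod squares: a ≡ 19, b ≡ -55. Check v ∈ {∞, 2, 5, 11, 19, 29}.
v=29: a=29^-2·(≡14), b=29^0·(≡3) mod 29; (14|29)=-1, (3|29)=-1; (−1)^{-2·0·14}·(-1)^0·(-1)^-2 = +1.
v=∞: 19 > 0 and -55 < 0  ⇒  (a,b)_∞ = +1.
v=11: a=11^2·(≡10), b=11^1·(≡6) mod 11; (10|11)=-1, (6|11)=-1; (−1)^{2·1·5}·(-1)^1·(-1)^2 = -1.
v=5: a=5^6·(≡4), b=5^1·(≡4) mod 5; (4|5)=+1, (4|5)=+1; (−1)^{6·1·2}·(+1)^1·(+1)^6 = +1.
v=19: a=19^-1·(≡16), b=19^0·(≡2) mod 19; (16|19)=+1, (2|19)=-1; (−1)^{-1·0·9}·(+1)^0·(-1)^-1 = -1.
v=2: v_2(a)=8, v_2(b)=0; units ≡ 3, 1 (mod 8); ε·ε+αω+βω = 1·0+8·0+0·1 ≡ 0  ⇒  (a,b)_2 = +1.
(19, -55 / ℚ) ramifies at {11, 19}: a division algebra.

[11, 19]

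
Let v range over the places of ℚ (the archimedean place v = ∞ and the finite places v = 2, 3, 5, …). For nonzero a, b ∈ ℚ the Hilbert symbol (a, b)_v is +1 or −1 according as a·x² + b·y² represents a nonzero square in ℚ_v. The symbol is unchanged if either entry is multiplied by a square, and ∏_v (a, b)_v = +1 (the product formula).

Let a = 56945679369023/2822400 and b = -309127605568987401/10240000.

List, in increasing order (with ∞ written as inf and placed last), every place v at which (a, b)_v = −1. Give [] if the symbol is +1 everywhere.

(a, b) ≡ (23, -1) mod (ℚ^×)²; places V = {2, 3, 5, 7, 23, 37, 43, ∞}.
(a,b)_5: α=-2, u≡3; β=-4, v≡1 (mod 5); (3|5)=-1, (1|5)=+1; sign (−1)^0·-1^-4·+1^-2 = +1.
(a,b)_2: α=-8, β=-14; u≡7, v≡7 (mod 8); ε(u)ε(v)=1·1, αω(v)=-8·0, βω(u)=-14·0; sum ≡ 1  ⇒  -1.
(a,b)_23: α=3, u≡6; β=0, v≡11 (mod 23); (6|23)=+1, (11|23)=-1; sign (−1)^0·+1^0·-1^3 = -1.
(a,b)_37: α=2, u≡35; β=2, v≡27 (mod 37); (35|37)=-1, (27|37)=+1; sign (−1)^0·-1^2·+1^2 = +1.
(a,b)_∞: sgn(23)=+, sgn(-1)=−, so +1.
(a,b)_7: α=-2, u≡1; β=2, v≡3 (mod 7); (1|7)=+1, (3|7)=-1; sign (−1)^0·+1^2·-1^-2 = +1.
(a,b)_43: α=4, u≡35; β=6, v≡30 (mod 43); (35|43)=+1, (30|43)=-1; sign (−1)^0·+1^6·-1^4 = +1.
(a,b)_3: α=-2, u≡2; β=6, v≡2 (mod 3); (2|3)=-1, (2|3)=-1; sign (−1)^0·-1^6·-1^-2 = +1.
Ram(23, -1) = {2, 23}; no ℚ_2-point on the conic.

[2, 23]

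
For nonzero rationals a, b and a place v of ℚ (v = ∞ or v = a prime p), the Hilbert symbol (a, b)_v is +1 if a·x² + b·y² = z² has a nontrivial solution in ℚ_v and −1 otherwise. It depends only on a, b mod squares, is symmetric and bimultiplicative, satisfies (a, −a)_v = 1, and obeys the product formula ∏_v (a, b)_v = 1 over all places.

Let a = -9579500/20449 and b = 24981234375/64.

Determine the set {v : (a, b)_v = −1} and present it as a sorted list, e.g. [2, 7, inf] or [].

[17, 23, 29, 47]

Mod squares: a ≡ -1955, b ≡ 1598799. Check v ∈ {∞, 2, 3, 5, 7, 11, 13, 17, 23, 29, 47}.
v=29: a=29^0·(≡3), b=29^1·(≡27) mod 29; (3|29)=-1, (27|29)=-1; (−1)^{0·1·14}·(-1)^1·(-1)^0 = -1.
v=13: a=13^-2·(≡11), b=13^0·(≡7) mod 13; (11|13)=-1, (7|13)=-1; (−1)^{-2·0·6}·(-1)^0·(-1)^-2 = +1.
v=47: a=47^0·(≡10), b=47^1·(≡3) mod 47; (10|47)=-1, (3|47)=+1; (−1)^{0·1·23}·(-1)^1·(+1)^0 = -1.
v=23: a=23^1·(≡15), b=23^1·(≡21) mod 23; (15|23)=-1, (21|23)=-1; (−1)^{1·1·11}·(-1)^1·(-1)^1 = -1.
v=17: a=17^1·(≡9), b=17^1·(≡7) mod 17; (9|17)=+1, (7|17)=-1; (−1)^{1·1·8}·(+1)^1·(-1)^1 = -1.
v=2: v_2(a)=2, v_2(b)=-6; units ≡ 5, 7 (mod 8); ε·ε+αω+βω = 0·1+2·0+-6·1 ≡ 0  ⇒  (a,b)_2 = +1.
v=5: a=5^3·(≡1), b=5^6·(≡1) mod 5; (1|5)=+1, (1|5)=+1; (−1)^{3·6·2}·(+1)^6·(+1)^3 = +1.
v=∞: -1955 < 0 and 1598799 > 0  ⇒  (a,b)_∞ = +1.
v=7: a=7^2·(≡5), b=7^0·(≡6) mod 7; (5|7)=-1, (6|7)=-1; (−1)^{2·0·3}·(-1)^0·(-1)^2 = +1.
v=3: a=3^0·(≡1), b=3^1·(≡1) mod 3; (1|3)=+1, (1|3)=+1; (−1)^{0·1·1}·(+1)^1·(+1)^0 = +1.
v=11: a=11^-2·(≡1), b=11^0·(≡1) mod 11; (1|11)=+1, (1|11)=+1; (−1)^{-2·0·5}·(+1)^0·(+1)^-2 = +1.
(-1955, 1598799 / ℚ) ramifies at {17, 23, 29, 47}: a division algebra.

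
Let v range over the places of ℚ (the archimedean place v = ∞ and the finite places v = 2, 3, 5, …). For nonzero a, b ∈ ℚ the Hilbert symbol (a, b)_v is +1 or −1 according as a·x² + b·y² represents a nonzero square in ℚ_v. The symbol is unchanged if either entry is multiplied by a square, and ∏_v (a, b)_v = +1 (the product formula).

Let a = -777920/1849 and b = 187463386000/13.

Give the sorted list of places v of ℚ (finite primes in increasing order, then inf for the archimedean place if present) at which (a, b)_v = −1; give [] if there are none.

(a, b) ≡ (-12155, 6092560045) mod (ℚ^×)²; places V = {2, 5, 11, 13, 17, 19, 23, 31, 37, 43, ∞}.
(a,b)_5: α=1, u≡4; β=3, v≡1 (mod 5); (4|5)=+1, (1|5)=+1; sign (−1)^0·+1^3·+1^1 = +1.
(a,b)_43: α=-2, u≡36; β=0, v≡3 (mod 43); (36|43)=+1, (3|43)=-1; sign (−1)^0·+1^0·-1^-2 = +1.
(a,b)_2: α=6, β=4; u≡5, v≡5 (mod 8); ε(u)ε(v)=0·0, αω(v)=6·1, βω(u)=4·1; sum ≡ 0  ⇒  +1.
(a,b)_23: α=0, u≡1; β=1, v≡22 (mod 23); (1|23)=+1, (22|23)=-1; sign (−1)^0·+1^1·-1^0 = +1.
(a,b)_19: α=0, u≡9; β=1, v≡13 (mod 19); (9|19)=+1, (13|19)=-1; sign (−1)^0·+1^1·-1^0 = +1.
(a,b)_11: α=1, u≡10; β=1, v≡10 (mod 11); (10|11)=-1, (10|11)=-1; sign (−1)^1·-1^1·-1^1 = -1.
(a,b)_31: α=0, u≡9; β=1, v≡15 (mod 31); (9|31)=+1, (15|31)=-1; sign (−1)^0·+1^1·-1^0 = +1.
(a,b)_13: α=1, u≡4; β=-1, v≡7 (mod 13); (4|13)=+1, (7|13)=-1; sign (−1)^0·+1^-1·-1^1 = -1.
(a,b)_∞: sgn(-12155)=−, sgn(6092560045)=+, so +1.
(a,b)_17: α=1, u≡16; β=1, v≡3 (mod 17); (16|17)=+1, (3|17)=-1; sign (−1)^0·+1^1·-1^1 = -1.
(a,b)_37: α=0, u≡32; β=1, v≡30 (mod 37); (32|37)=-1, (30|37)=+1; sign (−1)^0·-1^1·+1^0 = -1.
(-12155, 6092560045 / ℚ) ramifies at {11, 13, 17, 37}: a division algebra.

[11, 13, 17, 37]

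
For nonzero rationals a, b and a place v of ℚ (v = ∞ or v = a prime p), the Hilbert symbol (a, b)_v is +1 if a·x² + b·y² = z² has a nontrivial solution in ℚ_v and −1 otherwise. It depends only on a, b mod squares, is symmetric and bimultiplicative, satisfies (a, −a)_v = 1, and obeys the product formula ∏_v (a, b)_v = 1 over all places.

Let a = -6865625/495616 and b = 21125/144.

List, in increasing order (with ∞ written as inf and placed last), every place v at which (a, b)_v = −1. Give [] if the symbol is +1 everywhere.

[5, 13]

(a, b) ≡ (-65, 5) mod (ℚ^×)²; places V = {2, 3, 5, 11, 13, ∞}.
(a,b)_2: α=-12, β=-4; u≡7, v≡5 (mod 8); ε(u)ε(v)=1·0, αω(v)=-12·1, βω(u)=-4·0; sum ≡ 0  ⇒  +1.
(a,b)_3: α=0, u≡1; β=-2, v≡2 (mod 3); (1|3)=+1, (2|3)=-1; sign (−1)^0·+1^-2·-1^0 = +1.
(a,b)_11: α=-2, u≡9; β=0, v≡5 (mod 11); (9|11)=+1, (5|11)=+1; sign (−1)^0·+1^0·+1^-2 = +1.
(a,b)_5: α=5, u≡3; β=3, v≡1 (mod 5); (3|5)=-1, (1|5)=+1; sign (−1)^0·-1^3·+1^5 = -1.
(a,b)_13: α=3, u≡2; β=2, v≡8 (mod 13); (2|13)=-1, (8|13)=-1; sign (−1)^0·-1^2·-1^3 = -1.
(a,b)_∞: sgn(-65)=−, sgn(5)=+, so +1.
Ram(-65, 5) = {5, 13}; no ℚ_5-point on the conic.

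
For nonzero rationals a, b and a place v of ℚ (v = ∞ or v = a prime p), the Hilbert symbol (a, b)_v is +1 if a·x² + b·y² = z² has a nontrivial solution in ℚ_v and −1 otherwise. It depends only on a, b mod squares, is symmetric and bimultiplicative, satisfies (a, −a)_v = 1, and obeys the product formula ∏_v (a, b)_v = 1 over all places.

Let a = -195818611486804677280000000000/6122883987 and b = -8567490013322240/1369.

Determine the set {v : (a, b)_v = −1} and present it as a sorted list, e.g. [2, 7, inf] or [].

[13, 19, 29, 31, 41, inf]

Mod squares: a ≡ -22971, b ≡ -1468415. Check v ∈ {∞, 2, 3, 5, 7, 11, 13, 19, 29, 31, 37, 41}.
v=7: a=7^6·(≡3), b=7^2·(≡6) mod 7; (3|7)=-1, (6|7)=-1; (−1)^{6·2·3}·(-1)^2·(-1)^6 = +1.
v=3: a=3^-3·(≡2), b=3^0·(≡1) mod 3; (2|3)=-1, (1|3)=+1; (−1)^{-3·0·1}·(-1)^0·(+1)^-3 = +1.
v=19: a=19^1·(≡6), b=19^1·(≡17) mod 19; (6|19)=+1, (17|19)=+1; (−1)^{1·1·9}·(+1)^1·(+1)^1 = -1.
v=31: a=31^3·(≡3), b=31^2·(≡26) mod 31; (3|31)=-1, (26|31)=-1; (−1)^{3·2·15}·(-1)^2·(-1)^3 = -1.
v=41: a=41^2·(≡15), b=41^1·(≡14) mod 41; (15|41)=-1, (14|41)=-1; (−1)^{2·1·20}·(-1)^1·(-1)^2 = -1.
v=37: a=37^-4·(≡8), b=37^-2·(≡25) mod 37; (8|37)=-1, (25|37)=+1; (−1)^{-4·-2·18}·(-1)^-2·(+1)^-4 = +1.
v=2: v_2(a)=14, v_2(b)=10; units ≡ 5, 1 (mod 8); ε·ε+αω+βω = 0·0+14·0+10·1 ≡ 0  ⇒  (a,b)_2 = +1.
v=13: a=13^1·(≡9), b=13^1·(≡8) mod 13; (9|13)=+1, (8|13)=-1; (−1)^{1·1·6}·(+1)^1·(-1)^1 = -1.
v=5: a=5^10·(≡4), b=5^1·(≡3) mod 5; (4|5)=+1, (3|5)=-1; (−1)^{10·1·2}·(+1)^1·(-1)^10 = +1.
v=∞: -22971 < 0 and -1468415 < 0  ⇒  (a,b)_∞ = -1.
v=29: a=29^2·(≡12), b=29^1·(≡9) mod 29; (12|29)=-1, (9|29)=+1; (−1)^{2·1·14}·(-1)^1·(+1)^2 = -1.
v=11: a=11^-2·(≡2), b=11^2·(≡10) mod 11; (2|11)=-1, (10|11)=-1; (−1)^{-2·2·5}·(-1)^2·(-1)^-2 = +1.
Ram(-22971, -1468415) = {13, 19, 29, 31, 41, ∞}; no ℚ_13-point on the conic.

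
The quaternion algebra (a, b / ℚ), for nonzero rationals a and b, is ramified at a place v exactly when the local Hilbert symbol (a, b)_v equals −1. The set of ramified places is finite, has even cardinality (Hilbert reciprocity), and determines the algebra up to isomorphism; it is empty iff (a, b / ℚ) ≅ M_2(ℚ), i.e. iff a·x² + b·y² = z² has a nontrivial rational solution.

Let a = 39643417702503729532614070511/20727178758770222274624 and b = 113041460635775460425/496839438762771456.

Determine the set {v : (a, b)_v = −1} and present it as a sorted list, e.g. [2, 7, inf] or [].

[31, 41]

(a, b) ≡ (1271, 17) mod (ℚ^×)²; places V = {2, 3, 5, 7, 11, 13, 17, 19, 31, 41, 43, ∞}.
(a,b)_5: α=0, u≡4; β=2, v≡2 (mod 5); (4|5)=+1, (2|5)=-1; sign (−1)^0·+1^2·-1^0 = +1.
(a,b)_3: α=-2, u≡2; β=-2, v≡2 (mod 3); (2|3)=-1, (2|3)=-1; sign (−1)^0·-1^-2·-1^-2 = +1.
(a,b)_2: α=-6, β=-10; u≡7, v≡1 (mod 8); ε(u)ε(v)=1·0, αω(v)=-6·0, βω(u)=-10·0; sum ≡ 0  ⇒  +1.
(a,b)_∞: sgn(1271)=+, sgn(17)=+, so +1.
(a,b)_11: α=-2, u≡10; β=-2, v≡7 (mod 11); (10|11)=-1, (7|11)=-1; sign (−1)^0·-1^-2·-1^-2 = +1.
(a,b)_19: α=-6, u≡1; β=-4, v≡7 (mod 19); (1|19)=+1, (7|19)=+1; sign (−1)^0·+1^-4·+1^-6 = +1.
(a,b)_13: α=6, u≡1; β=4, v≡9 (mod 13); (1|13)=+1, (9|13)=+1; sign (−1)^0·+1^4·+1^6 = +1.
(a,b)_7: α=12, u≡4; β=8, v≡5 (mod 7); (4|7)=+1, (5|7)=-1; sign (−1)^0·+1^8·-1^12 = +1.
(a,b)_43: α=-6, u≡25; β=-4, v≡1 (mod 43); (25|43)=+1, (1|43)=+1; sign (−1)^0·+1^-4·+1^-6 = +1.
(a,b)_17: α=2, u≡13; β=1, v≡2 (mod 17); (13|17)=+1, (2|17)=+1; sign (−1)^0·+1^1·+1^2 = +1.
(a,b)_41: α=3, u≡36; β=2, v≡24 (mod 41); (36|41)=+1, (24|41)=-1; sign (−1)^0·+1^2·-1^3 = -1.
(a,b)_31: α=3, u≡20; β=2, v≡11 (mod 31); (20|31)=+1, (11|31)=-1; sign (−1)^0·+1^2·-1^3 = -1.
Ram(1271, 17) = {31, 41}; no ℚ_31-point on the conic.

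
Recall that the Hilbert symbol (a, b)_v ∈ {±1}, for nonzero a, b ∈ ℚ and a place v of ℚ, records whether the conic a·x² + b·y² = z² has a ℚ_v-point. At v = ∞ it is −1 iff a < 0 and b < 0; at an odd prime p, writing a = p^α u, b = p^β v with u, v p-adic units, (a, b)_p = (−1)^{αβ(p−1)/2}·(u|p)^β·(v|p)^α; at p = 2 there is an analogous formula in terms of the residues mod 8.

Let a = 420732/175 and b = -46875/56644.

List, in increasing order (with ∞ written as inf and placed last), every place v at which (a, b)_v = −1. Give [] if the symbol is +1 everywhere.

(a, b) ≡ (81809, -3) mod (ℚ^×)²; places V = {2, 3, 5, 7, 13, 17, 29, 31, ∞}.
(a,b)_29: α=1, u≡8; β=0, v≡15 (mod 29); (8|29)=-1, (15|29)=-1; sign (−1)^0·-1^0·-1^1 = -1.
(a,b)_2: α=2, β=-2; u≡1, v≡5 (mod 8); ε(u)ε(v)=0·0, αω(v)=2·1, βω(u)=-2·0; sum ≡ 0  ⇒  +1.
(a,b)_13: α=1, u≡12; β=0, v≡1 (mod 13); (12|13)=+1, (1|13)=+1; sign (−1)^0·+1^0·+1^1 = +1.
(a,b)_7: α=-1, u≡1; β=-2, v≡4 (mod 7); (1|7)=+1, (4|7)=+1; sign (−1)^0·+1^-2·+1^-1 = +1.
(a,b)_5: α=-2, u≡1; β=6, v≡3 (mod 5); (1|5)=+1, (3|5)=-1; sign (−1)^0·+1^6·-1^-2 = +1.
(a,b)_∞: sgn(81809)=+, sgn(-3)=−, so +1.
(a,b)_3: α=2, u≡2; β=1, v≡2 (mod 3); (2|3)=-1, (2|3)=-1; sign (−1)^0·-1^1·-1^2 = -1.
(a,b)_31: α=1, u≡9; β=0, v≡4 (mod 31); (9|31)=+1, (4|31)=+1; sign (−1)^0·+1^0·+1^1 = +1.
(a,b)_17: α=0, u≡10; β=-2, v≡5 (mod 17); (10|17)=-1, (5|17)=-1; sign (−1)^0·-1^-2·-1^0 = +1.
(81809, -3 / ℚ) ramifies at {3, 29}: a division algebra.

[3, 29]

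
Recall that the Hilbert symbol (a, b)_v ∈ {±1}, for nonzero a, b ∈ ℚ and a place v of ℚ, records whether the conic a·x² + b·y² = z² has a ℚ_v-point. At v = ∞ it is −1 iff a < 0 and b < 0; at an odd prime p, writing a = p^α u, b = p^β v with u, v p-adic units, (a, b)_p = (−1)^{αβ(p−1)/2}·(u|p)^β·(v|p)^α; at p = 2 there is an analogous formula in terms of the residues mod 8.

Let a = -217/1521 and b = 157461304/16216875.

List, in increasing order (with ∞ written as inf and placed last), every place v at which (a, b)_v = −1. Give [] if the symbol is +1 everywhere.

Mod squares: a ≡ -217, b ≡ 858. Check v ∈ {∞, 2, 3, 5, 7, 11, 13, 31, 53}.
v=11: a=11^0·(≡1), b=11^1·(≡3) mod 11; (1|11)=+1, (3|11)=+1; (−1)^{0·1·5}·(+1)^1·(+1)^0 = +1.
v=7: a=7^1·(≡2), b=7^2·(≡2) mod 7; (2|7)=+1, (2|7)=+1; (−1)^{1·2·3}·(+1)^2·(+1)^1 = +1.
v=31: a=31^1·(≡12), b=31^-2·(≡11) mod 31; (12|31)=-1, (11|31)=-1; (−1)^{1·-2·15}·(-1)^-2·(-1)^1 = -1.
v=3: a=3^-2·(≡2), b=3^-3·(≡1) mod 3; (2|3)=-1, (1|3)=+1; (−1)^{-2·-3·1}·(-1)^-3·(+1)^-2 = -1.
v=2: v_2(a)=0, v_2(b)=3; units ≡ 7, 5 (mod 8); ε·ε+αω+βω = 1·0+0·1+3·0 ≡ 0  ⇒  (a,b)_2 = +1.
v=13: a=13^-2·(≡12), b=13^1·(≡4) mod 13; (12|13)=+1, (4|13)=+1; (−1)^{-2·1·6}·(+1)^1·(+1)^-2 = +1.
v=∞: -217 < 0 and 858 > 0  ⇒  (a,b)_∞ = +1.
v=5: a=5^0·(≡3), b=5^-4·(≡2) mod 5; (3|5)=-1, (2|5)=-1; (−1)^{0·-4·2}·(-1)^-4·(-1)^0 = +1.
v=53: a=53^0·(≡50), b=53^2·(≡28) mod 53; (50|53)=-1, (28|53)=+1; (−1)^{0·2·26}·(-1)^2·(+1)^0 = +1.
|Ram(-217, 858)| = 2, even; anisotropic at {3, 31}.

[3, 31]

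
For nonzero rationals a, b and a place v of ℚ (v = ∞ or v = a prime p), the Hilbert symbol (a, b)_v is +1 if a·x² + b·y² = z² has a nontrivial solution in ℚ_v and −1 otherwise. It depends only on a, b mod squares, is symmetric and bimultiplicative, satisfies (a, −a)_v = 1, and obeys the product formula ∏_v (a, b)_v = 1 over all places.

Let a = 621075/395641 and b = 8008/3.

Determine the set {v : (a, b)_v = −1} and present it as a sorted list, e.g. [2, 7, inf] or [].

[3, 7]

(a, b) ≡ (3, 6006) mod (ℚ^×)²; places V = {2, 3, 5, 7, 11, 13, 17, 37, ∞}.
(a,b)_37: α=-2, u≡1; β=0, v≡30 (mod 37); (1|37)=+1, (30|37)=+1; sign (−1)^0·+1^0·+1^-2 = +1.
(a,b)_7: α=2, u≡5; β=1, v≡1 (mod 7); (5|7)=-1, (1|7)=+1; sign (−1)^0·-1^1·+1^2 = -1.
(a,b)_3: α=1, u≡1; β=-1, v≡1 (mod 3); (1|3)=+1, (1|3)=+1; sign (−1)^1·+1^-1·+1^1 = -1.
(a,b)_∞: sgn(3)=+, sgn(6006)=+, so +1.
(a,b)_5: α=2, u≡3; β=0, v≡1 (mod 5); (3|5)=-1, (1|5)=+1; sign (−1)^0·-1^0·+1^2 = +1.
(a,b)_17: α=-2, u≡11; β=0, v≡6 (mod 17); (11|17)=-1, (6|17)=-1; sign (−1)^0·-1^0·-1^-2 = +1.
(a,b)_11: α=0, u≡1; β=1, v≡8 (mod 11); (1|11)=+1, (8|11)=-1; sign (−1)^0·+1^1·-1^0 = +1.
(a,b)_13: α=2, u≡4; β=1, v≡6 (mod 13); (4|13)=+1, (6|13)=-1; sign (−1)^0·+1^1·-1^2 = +1.
(a,b)_2: α=0, β=3; u≡3, v≡3 (mod 8); ε(u)ε(v)=1·1, αω(v)=0·1, βω(u)=3·1; sum ≡ 0  ⇒  +1.
Ram(3, 6006) = {3, 7}; no ℚ_3-point on the conic.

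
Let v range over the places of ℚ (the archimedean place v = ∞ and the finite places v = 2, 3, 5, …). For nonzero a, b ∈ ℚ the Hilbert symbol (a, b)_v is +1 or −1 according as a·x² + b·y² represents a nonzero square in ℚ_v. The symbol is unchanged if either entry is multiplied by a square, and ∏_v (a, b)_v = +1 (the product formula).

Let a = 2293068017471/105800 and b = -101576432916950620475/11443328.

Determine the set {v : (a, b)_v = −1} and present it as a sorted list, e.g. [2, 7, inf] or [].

Mod squares: a ≡ 130462, b ≡ -22. Check v ∈ {∞, 2, 5, 7, 11, 13, 23, 37, 41, 43}.
v=5: a=5^-2·(≡3), b=5^2·(≡2) mod 5; (3|5)=-1, (2|5)=-1; (−1)^{-2·2·2}·(-1)^2·(-1)^-2 = +1.
v=37: a=37^1·(≡36), b=37^2·(≡15) mod 37; (36|37)=+1, (15|37)=-1; (−1)^{1·2·18}·(+1)^2·(-1)^1 = -1.
v=7: a=7^4·(≡3), b=7^2·(≡6) mod 7; (3|7)=-1, (6|7)=-1; (−1)^{4·2·3}·(-1)^2·(-1)^4 = +1.
v=2: v_2(a)=-3, v_2(b)=-7; units ≡ 7, 5 (mod 8); ε·ε+αω+βω = 1·0+-3·1+-7·0 ≡ 1  ⇒  (a,b)_2 = -1.
v=41: a=41^1·(≡37), b=41^2·(≡11) mod 41; (37|41)=+1, (11|41)=-1; (−1)^{1·2·20}·(+1)^2·(-1)^1 = -1.
v=13: a=13^0·(≡6), b=13^-2·(≡3) mod 13; (6|13)=-1, (3|13)=+1; (−1)^{0·-2·6}·(-1)^-2·(+1)^0 = +1.
v=43: a=43^1·(≡15), b=43^2·(≡25) mod 43; (15|43)=+1, (25|43)=+1; (−1)^{1·2·21}·(+1)^2·(+1)^1 = +1.
v=11: a=11^4·(≡7), b=11^7·(≡3) mod 11; (7|11)=-1, (3|11)=+1; (−1)^{4·7·5}·(-1)^7·(+1)^4 = -1.
v=23: a=23^-2·(≡9), b=23^-2·(≡3) mod 23; (9|23)=+1, (3|23)=+1; (−1)^{-2·-2·11}·(+1)^-2·(+1)^-2 = +1.
v=∞: 130462 > 0 and -22 < 0  ⇒  (a,b)_∞ = +1.
|Ram(130462, -22)| = 4, even; anisotropic at {2, 11, 37, 41}.

[2, 11, 37, 41]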